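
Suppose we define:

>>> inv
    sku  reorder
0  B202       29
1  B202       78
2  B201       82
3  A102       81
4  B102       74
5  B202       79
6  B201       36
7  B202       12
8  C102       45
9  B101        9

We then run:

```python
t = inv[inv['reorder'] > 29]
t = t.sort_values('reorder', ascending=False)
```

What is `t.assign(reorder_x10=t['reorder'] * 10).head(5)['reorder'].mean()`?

78.8

filter rows where reorder > 29:
    sku  reorder
1  B202       78
2  B201       82
3  A102       81
4  B102       74
5  B202       79
6  B201       36
8  C102       45
sort by reorder descending:
    sku  reorder
2  B201       82
3  A102       81
5  B202       79
1  B202       78
4  B102       74
8  C102       45
6  B201       36
add column reorder_x10 = t['reorder'] * 10:
    sku  reorder  reorder_x10
2  B201       82          820
3  A102       81          810
5  B202       79          790
1  B202       78          780
4  B102       74          740
8  C102       45          450
6  B201       36          360
take first 5 rows:
    sku  reorder  reorder_x10
2  B201       82          820
3  A102       81          810
5  B202       79          790
1  B202       78          780
4  B102       74          740
Hence 78.8.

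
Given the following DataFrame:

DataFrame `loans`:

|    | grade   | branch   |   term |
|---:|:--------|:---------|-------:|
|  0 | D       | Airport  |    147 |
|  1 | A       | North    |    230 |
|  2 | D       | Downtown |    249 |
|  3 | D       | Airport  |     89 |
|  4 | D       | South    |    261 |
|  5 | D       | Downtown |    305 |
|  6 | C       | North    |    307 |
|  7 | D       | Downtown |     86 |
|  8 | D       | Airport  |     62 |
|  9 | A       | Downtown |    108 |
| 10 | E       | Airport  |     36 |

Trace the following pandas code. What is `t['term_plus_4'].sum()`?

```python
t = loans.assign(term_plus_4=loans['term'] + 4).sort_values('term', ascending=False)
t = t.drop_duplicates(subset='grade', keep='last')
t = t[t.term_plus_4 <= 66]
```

add column term_plus_4 = loans['term'] + 4:
   grade    branch  term  term_plus_4
0      D   Airport   147          151
1      A     North   230          234
2      D  Downtown   249          253
3      D   Airport    89           93
4      D     South   261          265
5      D  Downtown   305          309
6      C     North   307          311
7      D  Downtown    86           90
8      D   Airport    62           66
9      A  Downtown   108          112
10     E   Airport    36           40
sort by term descending:
   grade    branch  term  term_plus_4
6      C     North   307          311
5      D  Downtown   305          309
4      D     South   261          265
2      D  Downtown   249          253
1      A     North   230          234
0      D   Airport   147          151
9      A  Downtown   108          112
3      D   Airport    89           93
7      D  Downtown    86           90
8      D   Airport    62           66
10     E   Airport    36           40
drop duplicate grade (keep=last):
   grade    branch  term  term_plus_4
6      C     North   307          311
9      A  Downtown   108          112
8      D   Airport    62           66
10     E   Airport    36           40
filter rows where term_plus_4 <= 66:
   grade   branch  term  term_plus_4
8      D  Airport    62           66
10     E  Airport    36           40
The sum of column 'term_plus_4' is 106.

106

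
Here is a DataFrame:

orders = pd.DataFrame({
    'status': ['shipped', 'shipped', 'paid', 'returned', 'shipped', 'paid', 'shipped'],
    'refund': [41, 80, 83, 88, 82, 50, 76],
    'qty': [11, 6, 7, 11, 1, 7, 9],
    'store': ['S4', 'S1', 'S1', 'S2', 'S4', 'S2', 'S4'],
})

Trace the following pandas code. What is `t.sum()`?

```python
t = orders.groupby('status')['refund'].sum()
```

group by status, sum of refund:
status
paid        133
returned     88
shipped     279
Name: refund, dtype: int64
Reading off the sum of the resulting series, we get 500.

500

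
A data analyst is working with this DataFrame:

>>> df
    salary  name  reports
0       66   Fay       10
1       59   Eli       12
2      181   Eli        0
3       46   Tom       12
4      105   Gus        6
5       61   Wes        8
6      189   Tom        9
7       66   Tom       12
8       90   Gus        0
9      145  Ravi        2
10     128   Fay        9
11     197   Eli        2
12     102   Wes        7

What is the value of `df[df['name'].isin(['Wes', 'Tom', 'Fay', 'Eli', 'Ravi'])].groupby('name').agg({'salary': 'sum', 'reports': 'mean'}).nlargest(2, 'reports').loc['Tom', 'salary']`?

filter rows where name in ['Wes', 'Tom', 'Fay', 'Eli', 'Ravi']:
    salary  name  reports
0       66   Fay       10
1       59   Eli       12
2      181   Eli        0
3       46   Tom       12
5       61   Wes        8
6      189   Tom        9
7       66   Tom       12
9      145  Ravi        2
10     128   Fay        9
11     197   Eli        2
12     102   Wes        7
group by name: sum(salary), mean(reports):
      salary    reports
name                   
Eli      437   4.666667
Fay      194   9.500000
Ravi     145   2.000000
Tom      301  11.000000
Wes      163   7.500000
take 2 rows with largest reports:
      salary  reports
name                 
Tom      301     11.0
Fay      194      9.5
value at row 'Tom', column 'salary' → 301

301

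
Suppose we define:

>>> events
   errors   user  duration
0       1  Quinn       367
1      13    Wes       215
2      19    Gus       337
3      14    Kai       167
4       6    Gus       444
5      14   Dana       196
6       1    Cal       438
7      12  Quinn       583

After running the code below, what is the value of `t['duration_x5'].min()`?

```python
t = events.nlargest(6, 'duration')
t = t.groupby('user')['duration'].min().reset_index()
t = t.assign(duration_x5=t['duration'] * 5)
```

take 6 rows with largest duration:
   errors   user  duration
7      12  Quinn       583
4       6    Gus       444
6       1    Cal       438
0       1  Quinn       367
2      19    Gus       337
1      13    Wes       215
group by user, min of duration:
user
Cal      438
Gus      337
Quinn    367
Wes      215
Name: duration, dtype: int64
reset_index():
    user  duration
0    Cal       438
1    Gus       337
2  Quinn       367
3    Wes       215
add column duration_x5 = t['duration'] * 5:
    user  duration  duration_x5
0    Cal       438         2190
1    Gus       337         1685
2  Quinn       367         1835
3    Wes       215         1075
So min() = 1075.

1075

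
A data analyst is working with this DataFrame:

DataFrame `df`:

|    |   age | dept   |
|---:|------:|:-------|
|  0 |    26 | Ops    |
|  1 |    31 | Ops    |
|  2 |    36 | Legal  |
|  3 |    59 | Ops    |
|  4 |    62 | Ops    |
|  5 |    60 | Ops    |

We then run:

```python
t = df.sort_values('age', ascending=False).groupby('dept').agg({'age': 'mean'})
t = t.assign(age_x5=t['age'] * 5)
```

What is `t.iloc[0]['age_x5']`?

180.0

sort by age descending:
   age   dept
4   62    Ops
5   60    Ops
3   59    Ops
2   36  Legal
1   31    Ops
0   26    Ops
group by dept, mean of age:
        age
dept       
Legal  36.0
Ops    47.6
add column age_x5 = t['age'] * 5:
        age  age_x5
dept               
Legal  36.0   180.0
Ops    47.6   238.0
Taking the value at position 0, column 'age_x5' gives 180.0.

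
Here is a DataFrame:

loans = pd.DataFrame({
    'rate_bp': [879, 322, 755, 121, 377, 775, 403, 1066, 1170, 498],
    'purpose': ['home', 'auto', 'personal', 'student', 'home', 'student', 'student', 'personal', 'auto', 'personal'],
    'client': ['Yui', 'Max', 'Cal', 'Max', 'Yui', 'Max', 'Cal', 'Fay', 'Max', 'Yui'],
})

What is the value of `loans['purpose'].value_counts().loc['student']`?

value_counts of purpose:
purpose
personal    3
student     3
home        2
auto        2
Name: count, dtype: int64
Reading off the value at index 'student', we get 3.

3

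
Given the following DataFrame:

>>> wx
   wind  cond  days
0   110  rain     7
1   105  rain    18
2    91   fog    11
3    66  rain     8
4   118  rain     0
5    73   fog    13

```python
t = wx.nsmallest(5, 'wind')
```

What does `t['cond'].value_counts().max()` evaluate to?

take 5 rows with smallest wind:
   wind  cond  days
3    66  rain     8
5    73   fog    13
2    91   fog    11
1   105  rain    18
0   110  rain     7
value_counts of cond:
cond
rain    3
fog     2
Name: count, dtype: int64
Then the max of the resulting series: 3

3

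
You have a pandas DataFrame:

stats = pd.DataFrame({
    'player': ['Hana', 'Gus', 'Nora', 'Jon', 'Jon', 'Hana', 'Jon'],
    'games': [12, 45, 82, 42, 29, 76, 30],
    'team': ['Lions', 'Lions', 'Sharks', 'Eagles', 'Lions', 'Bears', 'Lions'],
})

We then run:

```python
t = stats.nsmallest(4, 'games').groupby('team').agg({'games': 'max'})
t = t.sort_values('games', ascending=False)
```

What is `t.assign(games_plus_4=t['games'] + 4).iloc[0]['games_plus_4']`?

take 4 rows with smallest games:
  player  games    team
0   Hana     12   Lions
4    Jon     29   Lions
6    Jon     30   Lions
3    Jon     42  Eagles
group by team, max of games:
        games
team         
Eagles     42
Lions      30
sort by games descending:
        games
team         
Eagles     42
Lions      30
add column games_plus_4 = t['games'] + 4:
        games  games_plus_4
team                       
Eagles     42            46
Lions      30            34
value at position 0, column 'games_plus_4' → 46

46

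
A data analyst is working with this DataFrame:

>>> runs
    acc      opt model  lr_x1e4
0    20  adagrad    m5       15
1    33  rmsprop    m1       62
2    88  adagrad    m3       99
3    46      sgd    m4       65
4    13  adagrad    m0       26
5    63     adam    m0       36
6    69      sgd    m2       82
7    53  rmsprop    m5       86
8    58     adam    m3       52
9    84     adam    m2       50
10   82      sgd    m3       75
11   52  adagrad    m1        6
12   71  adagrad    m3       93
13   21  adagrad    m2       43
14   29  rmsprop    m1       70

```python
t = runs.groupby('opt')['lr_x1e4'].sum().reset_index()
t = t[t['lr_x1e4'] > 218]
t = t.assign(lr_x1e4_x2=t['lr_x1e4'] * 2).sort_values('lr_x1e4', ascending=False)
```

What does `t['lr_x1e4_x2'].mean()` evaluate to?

group by opt, sum of lr_x1e4:
opt
adagrad    282
adam       138
rmsprop    218
sgd        222
Name: lr_x1e4, dtype: int64
reset_index():
       opt  lr_x1e4
0  adagrad      282
1     adam      138
2  rmsprop      218
3      sgd      222
filter rows where lr_x1e4 > 218:
       opt  lr_x1e4
0  adagrad      282
3      sgd      222
add column lr_x1e4_x2 = t['lr_x1e4'] * 2:
       opt  lr_x1e4  lr_x1e4_x2
0  adagrad      282         564
3      sgd      222         444
sort by lr_x1e4 descending:
       opt  lr_x1e4  lr_x1e4_x2
0  adagrad      282         564
3      sgd      222         444
Then the mean of column 'lr_x1e4_x2': 504.0

504.0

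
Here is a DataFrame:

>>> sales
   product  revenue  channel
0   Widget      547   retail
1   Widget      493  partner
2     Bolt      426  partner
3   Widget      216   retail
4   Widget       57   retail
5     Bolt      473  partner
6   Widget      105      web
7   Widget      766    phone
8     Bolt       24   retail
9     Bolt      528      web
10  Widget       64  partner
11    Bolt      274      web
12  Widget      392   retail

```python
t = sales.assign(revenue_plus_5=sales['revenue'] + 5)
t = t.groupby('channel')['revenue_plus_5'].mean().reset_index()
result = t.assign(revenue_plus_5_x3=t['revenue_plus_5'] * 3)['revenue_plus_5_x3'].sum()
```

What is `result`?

5098.6

add column revenue_plus_5 = sales['revenue'] + 5:
   product  revenue  channel  revenue_plus_5
0   Widget      547   retail             552
1   Widget      493  partner             498
2     Bolt      426  partner             431
3   Widget      216   retail             221
4   Widget       57   retail              62
5     Bolt      473  partner             478
6   Widget      105      web             110
7   Widget      766    phone             771
8     Bolt       24   retail              29
9     Bolt      528      web             533
10  Widget       64  partner              69
11    Bolt      274      web             279
12  Widget      392   retail             397
group by channel, mean of revenue_plus_5:
channel
partner    369.000000
phone      771.000000
retail     252.200000
web        307.333333
Name: revenue_plus_5, dtype: float64
reset_index():
   channel  revenue_plus_5
0  partner      369.000000
1    phone      771.000000
2   retail      252.200000
3      web      307.333333
add column revenue_plus_5_x3 = t['revenue_plus_5'] * 3:
   channel  revenue_plus_5  revenue_plus_5_x3
0  partner      369.000000             1107.0
1    phone      771.000000             2313.0
2   retail      252.200000              756.6
3      web      307.333333              922.0
sum of column 'revenue_plus_5_x3' → 5098.6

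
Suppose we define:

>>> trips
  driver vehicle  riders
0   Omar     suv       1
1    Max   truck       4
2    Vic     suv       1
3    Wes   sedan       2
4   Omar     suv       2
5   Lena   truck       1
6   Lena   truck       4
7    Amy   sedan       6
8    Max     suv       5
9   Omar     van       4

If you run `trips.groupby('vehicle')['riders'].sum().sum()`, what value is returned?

group by vehicle, sum of riders:
vehicle
sedan    8
suv      9
truck    9
van      4
Name: riders, dtype: int64
Taking the sum of the resulting series gives 30.

30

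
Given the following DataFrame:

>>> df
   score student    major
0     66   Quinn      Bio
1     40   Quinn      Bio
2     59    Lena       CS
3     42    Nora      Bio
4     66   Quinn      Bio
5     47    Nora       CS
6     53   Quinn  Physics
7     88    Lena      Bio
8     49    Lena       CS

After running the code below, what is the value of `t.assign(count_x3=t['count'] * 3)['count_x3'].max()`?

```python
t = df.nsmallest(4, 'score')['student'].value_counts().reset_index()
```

take 4 rows with smallest score:
   score student major
1     40   Quinn   Bio
3     42    Nora   Bio
5     47    Nora    CS
8     49    Lena    CS
value_counts of student:
student
Nora     2
Quinn    1
Lena     1
Name: count, dtype: int64
reset_index():
  student  count
0    Nora      2
1   Quinn      1
2    Lena      1
add column count_x3 = t['count'] * 3:
  student  count  count_x3
0    Nora      2         6
1   Quinn      1         3
2    Lena      1         3
max of column 'count_x3' → 6

6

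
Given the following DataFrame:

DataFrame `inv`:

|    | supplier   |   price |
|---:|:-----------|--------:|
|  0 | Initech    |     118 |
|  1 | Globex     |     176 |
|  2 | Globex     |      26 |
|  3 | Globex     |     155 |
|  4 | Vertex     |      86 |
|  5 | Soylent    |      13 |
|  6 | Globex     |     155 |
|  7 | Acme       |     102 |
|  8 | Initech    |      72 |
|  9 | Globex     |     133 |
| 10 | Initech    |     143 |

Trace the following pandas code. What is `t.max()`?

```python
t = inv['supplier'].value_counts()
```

5

value_counts of supplier:
supplier
Globex     5
Initech    3
Vertex     1
Soylent    1
Acme       1
Name: count, dtype: int64
Hence 5.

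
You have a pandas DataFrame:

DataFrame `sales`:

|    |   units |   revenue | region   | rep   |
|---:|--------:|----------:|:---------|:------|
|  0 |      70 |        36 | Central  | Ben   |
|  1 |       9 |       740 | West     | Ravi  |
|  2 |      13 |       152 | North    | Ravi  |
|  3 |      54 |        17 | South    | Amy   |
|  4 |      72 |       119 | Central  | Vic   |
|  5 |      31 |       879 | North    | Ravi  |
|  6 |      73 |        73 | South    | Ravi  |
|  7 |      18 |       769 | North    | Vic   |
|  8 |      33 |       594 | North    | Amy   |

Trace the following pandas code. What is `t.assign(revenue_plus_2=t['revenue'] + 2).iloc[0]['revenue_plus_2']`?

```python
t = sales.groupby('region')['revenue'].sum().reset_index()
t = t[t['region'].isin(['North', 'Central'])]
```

157

group by region, sum of revenue:
region
Central     155
North      2394
South        90
West        740
Name: revenue, dtype: int64
reset_index():
    region  revenue
0  Central      155
1    North     2394
2    South       90
3     West      740
filter rows where region in ['North', 'Central']:
    region  revenue
0  Central      155
1    North     2394
add column revenue_plus_2 = t['revenue'] + 2:
    region  revenue  revenue_plus_2
0  Central      155             157
1    North     2394            2396
The value at position 0, column 'revenue_plus_2' is 157.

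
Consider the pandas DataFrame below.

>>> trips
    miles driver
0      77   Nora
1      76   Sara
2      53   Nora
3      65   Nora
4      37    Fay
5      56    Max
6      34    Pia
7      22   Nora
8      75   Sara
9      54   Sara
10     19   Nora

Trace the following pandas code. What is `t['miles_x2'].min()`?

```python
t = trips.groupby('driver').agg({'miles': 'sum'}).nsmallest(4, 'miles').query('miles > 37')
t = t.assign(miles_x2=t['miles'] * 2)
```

112

group by driver, sum of miles:
        miles
driver       
Fay        37
Max        56
Nora      236
Pia        34
Sara      205
take 4 rows with smallest miles:
        miles
driver       
Pia        34
Fay        37
Max        56
Sara      205
filter rows where miles > 37:
        miles
driver       
Max        56
Sara      205
add column miles_x2 = t['miles'] * 2:
        miles  miles_x2
driver                 
Max        56       112
Sara      205       410
Then the min of column 'miles_x2': 112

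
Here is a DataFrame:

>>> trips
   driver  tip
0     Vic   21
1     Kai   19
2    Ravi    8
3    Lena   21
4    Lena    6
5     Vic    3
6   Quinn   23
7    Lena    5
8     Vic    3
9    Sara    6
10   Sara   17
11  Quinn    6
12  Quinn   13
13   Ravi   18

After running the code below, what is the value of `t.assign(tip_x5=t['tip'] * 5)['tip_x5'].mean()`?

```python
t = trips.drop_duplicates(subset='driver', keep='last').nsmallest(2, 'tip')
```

drop duplicate driver (keep=last):
   driver  tip
1     Kai   19
7    Lena    5
8     Vic    3
10   Sara   17
12  Quinn   13
13   Ravi   18
take 2 rows with smallest tip:
  driver  tip
8    Vic    3
7   Lena    5
add column tip_x5 = t['tip'] * 5:
  driver  tip  tip_x5
8    Vic    3      15
7   Lena    5      25
Finally, mean of column 'tip_x5' = 20.0.

20.0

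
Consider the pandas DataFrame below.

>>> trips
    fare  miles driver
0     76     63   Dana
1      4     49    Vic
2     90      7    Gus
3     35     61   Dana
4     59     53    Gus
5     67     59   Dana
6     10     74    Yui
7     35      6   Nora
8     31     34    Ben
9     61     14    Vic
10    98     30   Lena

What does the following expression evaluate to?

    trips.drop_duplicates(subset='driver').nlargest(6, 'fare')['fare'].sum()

drop duplicate driver (keep=first):
    fare  miles driver
0     76     63   Dana
1      4     49    Vic
2     90      7    Gus
6     10     74    Yui
7     35      6   Nora
8     31     34    Ben
10    98     30   Lena
take 6 rows with largest fare:
    fare  miles driver
10    98     30   Lena
2     90      7    Gus
0     76     63   Dana
7     35      6   Nora
8     31     34    Ben
6     10     74    Yui
Then the sum of column 'fare': 340

340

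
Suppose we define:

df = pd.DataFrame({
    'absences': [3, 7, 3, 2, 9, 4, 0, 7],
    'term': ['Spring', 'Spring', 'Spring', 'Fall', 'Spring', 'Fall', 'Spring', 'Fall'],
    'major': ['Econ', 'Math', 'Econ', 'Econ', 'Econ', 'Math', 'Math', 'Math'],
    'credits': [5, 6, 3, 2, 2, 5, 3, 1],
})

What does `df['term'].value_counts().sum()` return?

8

value_counts of term:
term
Spring    5
Fall      3
Name: count, dtype: int64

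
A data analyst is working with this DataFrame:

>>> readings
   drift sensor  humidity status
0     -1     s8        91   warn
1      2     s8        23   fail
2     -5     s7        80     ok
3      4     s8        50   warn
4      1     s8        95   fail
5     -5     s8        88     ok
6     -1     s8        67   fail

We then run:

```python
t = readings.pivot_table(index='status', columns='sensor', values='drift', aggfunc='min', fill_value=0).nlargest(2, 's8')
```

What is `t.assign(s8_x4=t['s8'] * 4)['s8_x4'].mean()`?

pivot: rows=status, cols=sensor, min(drift):
sensor  s7  s8
status        
fail     0  -1
ok      -5  -5
warn     0  -1
take 2 rows with largest s8:
sensor  s7  s8
status        
fail     0  -1
warn     0  -1
add column s8_x4 = t['s8'] * 4:
sensor  s7  s8  s8_x4
status               
fail     0  -1     -4
warn     0  -1     -4
Reading off the mean of column 's8_x4', we get -4.0.

-4.0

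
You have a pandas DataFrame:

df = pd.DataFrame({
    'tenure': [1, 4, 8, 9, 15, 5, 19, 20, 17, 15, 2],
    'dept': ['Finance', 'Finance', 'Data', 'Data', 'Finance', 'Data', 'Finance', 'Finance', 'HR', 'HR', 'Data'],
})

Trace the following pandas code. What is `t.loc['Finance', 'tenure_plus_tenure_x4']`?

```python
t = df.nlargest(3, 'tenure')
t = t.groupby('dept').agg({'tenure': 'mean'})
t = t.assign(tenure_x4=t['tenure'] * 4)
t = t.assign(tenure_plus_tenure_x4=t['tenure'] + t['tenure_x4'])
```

97.5

take 3 rows with largest tenure:
   tenure     dept
7      20  Finance
6      19  Finance
8      17       HR
group by dept, mean of tenure:
         tenure
dept           
Finance    19.5
HR         17.0
add column tenure_x4 = t['tenure'] * 4:
         tenure  tenure_x4
dept                      
Finance    19.5       78.0
HR         17.0       68.0
add column tenure_plus_tenure_x4 = t['tenure'] + t['tenure_x4']:
         tenure  tenure_x4  tenure_plus_tenure_x4
dept                                             
Finance    19.5       78.0                   97.5
HR         17.0       68.0                   85.0
Reading off the value at row 'Finance', column 'tenure_plus_tenure_x4', we get 97.5.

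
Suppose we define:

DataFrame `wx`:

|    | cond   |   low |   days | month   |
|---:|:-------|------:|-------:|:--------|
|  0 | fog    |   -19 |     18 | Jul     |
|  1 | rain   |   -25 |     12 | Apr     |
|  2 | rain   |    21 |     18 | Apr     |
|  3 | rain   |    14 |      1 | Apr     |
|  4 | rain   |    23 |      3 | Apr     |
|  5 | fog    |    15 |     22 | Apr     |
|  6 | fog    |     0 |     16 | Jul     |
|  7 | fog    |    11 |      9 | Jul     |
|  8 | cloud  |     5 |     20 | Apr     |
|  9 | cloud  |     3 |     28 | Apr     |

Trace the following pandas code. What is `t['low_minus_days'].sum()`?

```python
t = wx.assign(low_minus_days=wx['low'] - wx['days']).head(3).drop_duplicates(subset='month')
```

add column low_minus_days = wx['low'] - wx['days']:
    cond  low  days month  low_minus_days
0    fog  -19    18   Jul             -37
1   rain  -25    12   Apr             -37
2   rain   21    18   Apr               3
3   rain   14     1   Apr              13
4   rain   23     3   Apr              20
5    fog   15    22   Apr              -7
6    fog    0    16   Jul             -16
7    fog   11     9   Jul               2
8  cloud    5    20   Apr             -15
9  cloud    3    28   Apr             -25
take first 3 rows:
   cond  low  days month  low_minus_days
0   fog  -19    18   Jul             -37
1  rain  -25    12   Apr             -37
2  rain   21    18   Apr               3
drop duplicate month (keep=first):
   cond  low  days month  low_minus_days
0   fog  -19    18   Jul             -37
1  rain  -25    12   Apr             -37
Finally, sum of column 'low_minus_days' = -74.

-74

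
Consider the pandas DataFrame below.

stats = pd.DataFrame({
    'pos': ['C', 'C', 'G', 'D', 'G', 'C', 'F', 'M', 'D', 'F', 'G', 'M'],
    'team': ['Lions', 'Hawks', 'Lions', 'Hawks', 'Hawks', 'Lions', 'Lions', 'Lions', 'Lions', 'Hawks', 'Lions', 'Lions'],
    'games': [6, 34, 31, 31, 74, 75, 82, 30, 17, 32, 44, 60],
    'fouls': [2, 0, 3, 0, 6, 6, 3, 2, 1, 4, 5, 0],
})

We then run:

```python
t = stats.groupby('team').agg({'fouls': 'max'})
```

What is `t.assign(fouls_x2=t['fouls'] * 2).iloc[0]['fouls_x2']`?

group by team, max of fouls:
       fouls
team        
Hawks      6
Lions      6
add column fouls_x2 = t['fouls'] * 2:
       fouls  fouls_x2
team                  
Hawks      6        12
Lions      6        12

12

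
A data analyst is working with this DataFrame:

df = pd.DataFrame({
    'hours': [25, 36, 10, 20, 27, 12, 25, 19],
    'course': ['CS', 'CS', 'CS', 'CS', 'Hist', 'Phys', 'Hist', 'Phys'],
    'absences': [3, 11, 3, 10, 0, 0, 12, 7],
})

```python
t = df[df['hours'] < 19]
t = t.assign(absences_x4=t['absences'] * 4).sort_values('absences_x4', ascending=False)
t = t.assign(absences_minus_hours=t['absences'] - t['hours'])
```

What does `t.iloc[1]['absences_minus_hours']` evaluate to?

filter rows where hours < 19:
   hours course  absences
2     10     CS         3
5     12   Phys         0
add column absences_x4 = t['absences'] * 4:
   hours course  absences  absences_x4
2     10     CS         3           12
5     12   Phys         0            0
sort by absences_x4 descending:
   hours course  absences  absences_x4
2     10     CS         3           12
5     12   Phys         0            0
add column absences_minus_hours = t['absences'] - t['hours']:
   hours course  absences  absences_x4  absences_minus_hours
2     10     CS         3           12                    -7
5     12   Phys         0            0                   -12
Hence -12.

-12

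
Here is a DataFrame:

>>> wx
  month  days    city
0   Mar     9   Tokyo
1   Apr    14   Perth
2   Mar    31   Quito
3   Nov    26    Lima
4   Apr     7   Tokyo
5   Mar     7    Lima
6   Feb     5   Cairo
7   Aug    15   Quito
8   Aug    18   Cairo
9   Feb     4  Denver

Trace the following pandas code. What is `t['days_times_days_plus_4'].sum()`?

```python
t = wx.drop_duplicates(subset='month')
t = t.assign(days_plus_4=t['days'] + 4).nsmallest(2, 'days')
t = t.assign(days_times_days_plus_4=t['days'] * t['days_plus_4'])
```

drop duplicate month (keep=first):
  month  days   city
0   Mar     9  Tokyo
1   Apr    14  Perth
3   Nov    26   Lima
6   Feb     5  Cairo
7   Aug    15  Quito
add column days_plus_4 = t['days'] + 4:
  month  days   city  days_plus_4
0   Mar     9  Tokyo           13
1   Apr    14  Perth           18
3   Nov    26   Lima           30
6   Feb     5  Cairo            9
7   Aug    15  Quito           19
take 2 rows with smallest days:
  month  days   city  days_plus_4
6   Feb     5  Cairo            9
0   Mar     9  Tokyo           13
add column days_times_days_plus_4 = t['days'] * t['days_plus_4']:
  month  days   city  days_plus_4  days_times_days_plus_4
6   Feb     5  Cairo            9                      45
0   Mar     9  Tokyo           13                     117
Hence 162.

162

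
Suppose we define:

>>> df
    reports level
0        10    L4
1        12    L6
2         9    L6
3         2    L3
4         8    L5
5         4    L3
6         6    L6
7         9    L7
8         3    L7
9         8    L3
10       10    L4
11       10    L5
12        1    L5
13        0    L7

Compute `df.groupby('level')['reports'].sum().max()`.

27

group by level, sum of reports:
level
L3    14
L4    20
L5    19
L6    27
L7    12
Name: reports, dtype: int64
Taking the max of the resulting series gives 27.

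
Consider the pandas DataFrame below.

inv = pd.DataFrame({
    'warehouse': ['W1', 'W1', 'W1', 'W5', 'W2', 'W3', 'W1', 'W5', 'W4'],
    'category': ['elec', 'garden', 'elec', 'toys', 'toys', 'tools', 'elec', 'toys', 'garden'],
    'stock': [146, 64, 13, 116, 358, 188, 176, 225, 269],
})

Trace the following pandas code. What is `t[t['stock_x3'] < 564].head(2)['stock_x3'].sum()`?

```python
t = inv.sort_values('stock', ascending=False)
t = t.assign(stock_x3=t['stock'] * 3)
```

sort by stock descending:
  warehouse category  stock
4        W2     toys    358
8        W4   garden    269
7        W5     toys    225
5        W3    tools    188
6        W1     elec    176
0        W1     elec    146
3        W5     toys    116
1        W1   garden     64
2        W1     elec     13
add column stock_x3 = t['stock'] * 3:
  warehouse category  stock  stock_x3
4        W2     toys    358      1074
8        W4   garden    269       807
7        W5     toys    225       675
5        W3    tools    188       564
6        W1     elec    176       528
0        W1     elec    146       438
3        W5     toys    116       348
1        W1   garden     64       192
2        W1     elec     13        39
filter rows where stock_x3 < 564:
  warehouse category  stock  stock_x3
6        W1     elec    176       528
0        W1     elec    146       438
3        W5     toys    116       348
1        W1   garden     64       192
2        W1     elec     13        39
take first 2 rows:
  warehouse category  stock  stock_x3
6        W1     elec    176       528
0        W1     elec    146       438

966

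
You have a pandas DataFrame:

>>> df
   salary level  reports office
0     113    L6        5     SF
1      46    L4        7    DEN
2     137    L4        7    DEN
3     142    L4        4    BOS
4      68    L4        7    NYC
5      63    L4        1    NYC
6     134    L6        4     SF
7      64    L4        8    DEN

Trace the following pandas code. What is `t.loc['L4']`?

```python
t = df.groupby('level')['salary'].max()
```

group by level, max of salary:
level
L4    142
L6    134
Name: salary, dtype: int64

142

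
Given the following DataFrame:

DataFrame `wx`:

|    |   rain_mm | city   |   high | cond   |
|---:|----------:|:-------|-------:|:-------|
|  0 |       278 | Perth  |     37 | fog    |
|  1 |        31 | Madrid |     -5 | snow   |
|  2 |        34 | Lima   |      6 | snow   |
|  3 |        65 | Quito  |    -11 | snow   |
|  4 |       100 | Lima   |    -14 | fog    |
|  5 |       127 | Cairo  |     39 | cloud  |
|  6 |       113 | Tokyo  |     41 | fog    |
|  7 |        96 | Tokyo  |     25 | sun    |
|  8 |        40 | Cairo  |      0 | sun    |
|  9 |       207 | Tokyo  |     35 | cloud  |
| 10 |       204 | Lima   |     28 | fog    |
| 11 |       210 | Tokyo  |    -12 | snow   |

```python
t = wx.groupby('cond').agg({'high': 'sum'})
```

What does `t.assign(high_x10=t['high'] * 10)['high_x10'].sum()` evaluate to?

group by cond, sum of high:
       high
cond       
cloud    74
fog      92
snow    -22
sun      25
add column high_x10 = t['high'] * 10:
       high  high_x10
cond                 
cloud    74       740
fog      92       920
snow    -22      -220
sun      25       250
The sum of column 'high_x10' is 1690.

1690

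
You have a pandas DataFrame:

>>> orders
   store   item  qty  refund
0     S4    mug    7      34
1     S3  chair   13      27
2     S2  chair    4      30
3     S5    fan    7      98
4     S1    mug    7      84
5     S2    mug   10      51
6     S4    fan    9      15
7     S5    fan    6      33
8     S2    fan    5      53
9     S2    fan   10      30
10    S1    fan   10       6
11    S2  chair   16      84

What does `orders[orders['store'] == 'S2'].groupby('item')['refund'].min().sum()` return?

111

filter rows where store == 'S2':
   store   item  qty  refund
2     S2  chair    4      30
5     S2    mug   10      51
8     S2    fan    5      53
9     S2    fan   10      30
11    S2  chair   16      84
group by item, min of refund:
item
chair    30
fan      30
mug      51
Name: refund, dtype: int64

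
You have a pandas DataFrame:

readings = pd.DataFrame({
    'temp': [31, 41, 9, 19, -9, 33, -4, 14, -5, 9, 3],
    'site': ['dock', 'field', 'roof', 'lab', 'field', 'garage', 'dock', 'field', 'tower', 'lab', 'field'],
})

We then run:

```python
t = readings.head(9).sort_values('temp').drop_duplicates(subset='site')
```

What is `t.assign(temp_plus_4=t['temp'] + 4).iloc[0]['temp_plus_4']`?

-5

take first 9 rows:
   temp    site
0    31    dock
1    41   field
2     9    roof
3    19     lab
4    -9   field
5    33  garage
6    -4    dock
7    14   field
8    -5   tower
sort by temp:
   temp    site
4    -9   field
8    -5   tower
6    -4    dock
2     9    roof
7    14   field
3    19     lab
0    31    dock
5    33  garage
1    41   field
drop duplicate site (keep=first):
   temp    site
4    -9   field
8    -5   tower
6    -4    dock
2     9    roof
3    19     lab
5    33  garage
add column temp_plus_4 = t['temp'] + 4:
   temp    site  temp_plus_4
4    -9   field           -5
8    -5   tower           -1
6    -4    dock            0
2     9    roof           13
3    19     lab           23
5    33  garage           37
Taking the value at position 0, column 'temp_plus_4' gives -5.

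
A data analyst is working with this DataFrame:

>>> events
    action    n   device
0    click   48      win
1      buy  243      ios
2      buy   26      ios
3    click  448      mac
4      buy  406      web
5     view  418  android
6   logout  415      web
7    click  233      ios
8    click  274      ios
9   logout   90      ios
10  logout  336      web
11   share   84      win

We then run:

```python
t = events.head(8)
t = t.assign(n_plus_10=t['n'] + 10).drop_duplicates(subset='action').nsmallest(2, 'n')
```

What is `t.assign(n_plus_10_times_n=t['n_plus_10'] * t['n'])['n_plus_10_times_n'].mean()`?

take first 8 rows:
   action    n   device
0   click   48      win
1     buy  243      ios
2     buy   26      ios
3   click  448      mac
4     buy  406      web
5    view  418  android
6  logout  415      web
7   click  233      ios
add column n_plus_10 = t['n'] + 10:
   action    n   device  n_plus_10
0   click   48      win         58
1     buy  243      ios        253
2     buy   26      ios         36
3   click  448      mac        458
4     buy  406      web        416
5    view  418  android        428
6  logout  415      web        425
7   click  233      ios        243
drop duplicate action (keep=first):
   action    n   device  n_plus_10
0   click   48      win         58
1     buy  243      ios        253
5    view  418  android        428
6  logout  415      web        425
take 2 rows with smallest n:
  action    n device  n_plus_10
0  click   48    win         58
1    buy  243    ios        253
add column n_plus_10_times_n = t['n_plus_10'] * t['n']:
  action    n device  n_plus_10  n_plus_10_times_n
0  click   48    win         58               2784
1    buy  243    ios        253              61479
mean of column 'n_plus_10_times_n' → 32131.5

32131.5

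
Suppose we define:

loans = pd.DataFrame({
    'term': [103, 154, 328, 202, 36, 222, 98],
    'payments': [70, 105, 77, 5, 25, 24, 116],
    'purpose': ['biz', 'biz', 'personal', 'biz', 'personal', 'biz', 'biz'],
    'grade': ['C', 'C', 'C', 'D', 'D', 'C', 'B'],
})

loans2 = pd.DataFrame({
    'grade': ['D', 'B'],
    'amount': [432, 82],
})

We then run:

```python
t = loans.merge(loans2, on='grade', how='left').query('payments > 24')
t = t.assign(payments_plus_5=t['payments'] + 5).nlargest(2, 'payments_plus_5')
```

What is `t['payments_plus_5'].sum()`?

231

merge on 'grade' (how='left') → 7 rows:
   term  payments   purpose grade  amount
0   103        70       biz     C     NaN
1   154       105       biz     C     NaN
2   328        77  personal     C     NaN
3   202         5       biz     D   432.0
4    36        25  personal     D   432.0
5   222        24       biz     C     NaN
6    98       116       biz     B    82.0
filter rows where payments > 24:
   term  payments   purpose grade  amount
0   103        70       biz     C     NaN
1   154       105       biz     C     NaN
2   328        77  personal     C     NaN
4    36        25  personal     D   432.0
6    98       116       biz     B    82.0
add column payments_plus_5 = t['payments'] + 5:
   term  payments   purpose grade  amount  payments_plus_5
0   103        70       biz     C     NaN               75
1   154       105       biz     C     NaN              110
2   328        77  personal     C     NaN               82
4    36        25  personal     D   432.0               30
6    98       116       biz     B    82.0              121
take 2 rows with largest payments_plus_5:
   term  payments purpose grade  amount  payments_plus_5
6    98       116     biz     B    82.0              121
1   154       105     biz     C     NaN              110
Reading off the sum of column 'payments_plus_5', we get 231.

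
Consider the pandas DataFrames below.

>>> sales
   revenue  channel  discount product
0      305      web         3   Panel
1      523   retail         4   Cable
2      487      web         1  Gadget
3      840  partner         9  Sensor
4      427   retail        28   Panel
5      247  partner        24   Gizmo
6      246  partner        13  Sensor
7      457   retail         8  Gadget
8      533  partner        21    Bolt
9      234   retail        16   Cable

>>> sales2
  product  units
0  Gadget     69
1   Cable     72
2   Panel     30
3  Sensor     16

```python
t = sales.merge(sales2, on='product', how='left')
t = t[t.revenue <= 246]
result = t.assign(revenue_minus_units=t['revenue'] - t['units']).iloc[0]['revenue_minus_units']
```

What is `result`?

merge on 'product' (how='left') → 10 rows:
   revenue  channel  discount product  units
0      305      web         3   Panel   30.0
1      523   retail         4   Cable   72.0
2      487      web         1  Gadget   69.0
3      840  partner         9  Sensor   16.0
4      427   retail        28   Panel   30.0
5      247  partner        24   Gizmo    NaN
6      246  partner        13  Sensor   16.0
7      457   retail         8  Gadget   69.0
8      533  partner        21    Bolt    NaN
9      234   retail        16   Cable   72.0
filter rows where revenue <= 246:
   revenue  channel  discount product  units
6      246  partner        13  Sensor   16.0
9      234   retail        16   Cable   72.0
add column revenue_minus_units = t['revenue'] - t['units']:
   revenue  channel  discount product  units  revenue_minus_units
6      246  partner        13  Sensor   16.0                230.0
9      234   retail        16   Cable   72.0                162.0
The value at position 0, column 'revenue_minus_units' is 230.0.

230.0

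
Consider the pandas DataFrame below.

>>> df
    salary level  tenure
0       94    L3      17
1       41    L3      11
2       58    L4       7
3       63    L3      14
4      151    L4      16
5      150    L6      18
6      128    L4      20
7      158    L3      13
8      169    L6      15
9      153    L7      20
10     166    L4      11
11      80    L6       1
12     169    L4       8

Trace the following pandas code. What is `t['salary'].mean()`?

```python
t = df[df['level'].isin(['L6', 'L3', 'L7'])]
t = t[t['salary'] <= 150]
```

85.6

filter rows where level in ['L6', 'L3', 'L7']:
    salary level  tenure
0       94    L3      17
1       41    L3      11
3       63    L3      14
5      150    L6      18
7      158    L3      13
8      169    L6      15
9      153    L7      20
11      80    L6       1
filter rows where salary <= 150:
    salary level  tenure
0       94    L3      17
1       41    L3      11
3       63    L3      14
5      150    L6      18
11      80    L6       1
mean of column 'salary' → 85.6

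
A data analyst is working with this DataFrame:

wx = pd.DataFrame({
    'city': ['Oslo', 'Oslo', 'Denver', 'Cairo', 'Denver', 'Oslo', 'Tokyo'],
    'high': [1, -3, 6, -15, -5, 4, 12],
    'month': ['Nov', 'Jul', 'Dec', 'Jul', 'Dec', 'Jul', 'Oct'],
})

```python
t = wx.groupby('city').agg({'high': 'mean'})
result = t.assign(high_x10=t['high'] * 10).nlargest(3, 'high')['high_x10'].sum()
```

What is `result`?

group by city, mean of high:
             high
city             
Cairo  -15.000000
Denver   0.500000
Oslo     0.666667
Tokyo   12.000000
add column high_x10 = t['high'] * 10:
             high    high_x10
city                         
Cairo  -15.000000 -150.000000
Denver   0.500000    5.000000
Oslo     0.666667    6.666667
Tokyo   12.000000  120.000000
take 3 rows with largest high:
             high    high_x10
city                         
Tokyo   12.000000  120.000000
Oslo     0.666667    6.666667
Denver   0.500000    5.000000

131.666666667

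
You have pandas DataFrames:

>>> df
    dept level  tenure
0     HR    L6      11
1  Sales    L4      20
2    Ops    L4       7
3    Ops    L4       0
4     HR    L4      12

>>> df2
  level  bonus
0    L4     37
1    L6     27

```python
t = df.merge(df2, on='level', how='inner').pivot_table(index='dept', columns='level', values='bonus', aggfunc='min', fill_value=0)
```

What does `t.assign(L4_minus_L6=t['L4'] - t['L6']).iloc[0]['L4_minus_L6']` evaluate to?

merge on 'level' (how='inner') → 5 rows:
    dept level  tenure  bonus
0     HR    L6      11     27
1  Sales    L4      20     37
2    Ops    L4       7     37
3    Ops    L4       0     37
4     HR    L4      12     37
pivot: rows=dept, cols=level, min(bonus):
level  L4  L6
dept         
HR     37  27
Ops    37   0
Sales  37   0
add column L4_minus_L6 = t['L4'] - t['L6']:
level  L4  L6  L4_minus_L6
dept                      
HR     37  27           10
Ops    37   0           37
Sales  37   0           37

10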